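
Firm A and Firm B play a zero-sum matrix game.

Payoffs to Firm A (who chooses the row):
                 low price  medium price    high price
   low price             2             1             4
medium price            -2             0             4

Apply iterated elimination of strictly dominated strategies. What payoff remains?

Column high price is strictly dominated by low price for Firm B (2<4, -2<4); eliminate high price.
Row medium price is strictly dominated by row low price (2>-2, 1>0); eliminate medium price.
Column low price is strictly dominated by medium price for Firm B (1<2); eliminate low price.
Only (low price, medium price) remains, with payoff 1.

1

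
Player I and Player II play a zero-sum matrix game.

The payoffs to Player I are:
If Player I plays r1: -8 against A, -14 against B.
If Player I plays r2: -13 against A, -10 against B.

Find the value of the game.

Row minima are -14 and -13, so Player I's maximin is -13; column maxima are -8 and -10, so Player II's minimax is -10. These differ, so the equilibrium is in mixed strategies.
Let Player I play r1 with probability p. Player II is indifferent when −8p − 13(1−p) = −14p − 10(1−p), giving p = 1/3.
Let Player II play A with probability q. Player I is indifferent when −8q − 14(1−q) = −13q − 10(1−q), giving q = 4/9.
The value is -8·(4/9) + (-14)·(5/9) = -34/3.

-34/3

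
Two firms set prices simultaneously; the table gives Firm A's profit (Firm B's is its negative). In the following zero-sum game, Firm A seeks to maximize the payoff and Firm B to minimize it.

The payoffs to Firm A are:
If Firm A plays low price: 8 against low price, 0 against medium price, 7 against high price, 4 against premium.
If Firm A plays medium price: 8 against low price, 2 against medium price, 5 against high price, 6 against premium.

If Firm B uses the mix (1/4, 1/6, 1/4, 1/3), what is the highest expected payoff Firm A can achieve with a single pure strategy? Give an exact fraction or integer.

low price: (8)·(1/4) + (0)·(1/6) + (7)·(1/4) + (4)·(1/3) = 61/12.
medium price: (8)·(1/4) + (2)·(1/6) + (5)·(1/4) + (6)·(1/3) = 67/12.
The best pure response is medium price with expected payoff 67/12.

67/12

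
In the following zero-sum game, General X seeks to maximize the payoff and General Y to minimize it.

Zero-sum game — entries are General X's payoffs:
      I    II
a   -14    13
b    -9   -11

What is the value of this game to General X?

-271/29

Row minima are -14 and -11, so General X's maximin is -11; column maxima are -9 and 13, so General Y's minimax is -9. These differ, so the equilibrium is in mixed strategies.
Let General X play a with probability p. General Y is indifferent when −14p − 9(1−p) = 13p − 11(1−p), giving p = 2/29.
Let General Y play I with probability q. General X is indifferent when −14q + 13(1−q) = −9q − 11(1−q), giving q = 24/29.
The value is -14·(24/29) + (13)·(5/29) = -271/29.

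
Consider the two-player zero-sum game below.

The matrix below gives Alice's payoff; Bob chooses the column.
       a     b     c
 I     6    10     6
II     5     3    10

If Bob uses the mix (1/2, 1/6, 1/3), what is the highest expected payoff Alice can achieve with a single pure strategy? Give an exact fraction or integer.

20/3

I: (6)·(1/2) + (10)·(1/6) + (6)·(1/3) = 20/3.
II: (5)·(1/2) + (3)·(1/6) + (10)·(1/3) = 19/3.
The best pure response is I with expected payoff 20/3.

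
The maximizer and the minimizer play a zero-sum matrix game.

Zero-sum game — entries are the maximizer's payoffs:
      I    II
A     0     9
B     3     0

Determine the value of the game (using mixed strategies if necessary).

9/4

Row minima are 0 and 0, so the maximizer's maximin is 0; column maxima are 3 and 9, so the minimizer's minimax is 3. These differ, so the equilibrium is in mixed strategies.
Let the maximizer play A with probability p. The minimizer is indifferent when 3(1−p) = 9p, giving p = 1/4.
Let the minimizer play I with probability q. The maximizer is indifferent when 9(1−q) = 3q, giving q = 3/4.
The value is 0·(3/4) + (9)·(1/4) = 9/4.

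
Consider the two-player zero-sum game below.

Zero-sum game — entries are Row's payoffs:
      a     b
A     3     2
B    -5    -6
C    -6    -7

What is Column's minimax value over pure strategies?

2

The worst case (largest entry) in each column is a: 3, b: 2.
The best (smallest) of these is 2.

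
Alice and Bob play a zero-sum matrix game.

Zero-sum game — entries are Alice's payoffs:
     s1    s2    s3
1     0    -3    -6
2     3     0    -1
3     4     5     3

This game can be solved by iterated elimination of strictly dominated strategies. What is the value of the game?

Row 1 is strictly dominated by row 2 (3>0, 0>-3, -1>-6); eliminate 1.
Column s2 is strictly dominated by s3 for Bob (-1<0, 3<5); eliminate s2.
Column s1 is strictly dominated by s3 for Bob (-1<3, 3<4); eliminate s1.
Row 2 is strictly dominated by row 3 (3>-1); eliminate 2.
Only (3, s3) remains, with payoff 3.

3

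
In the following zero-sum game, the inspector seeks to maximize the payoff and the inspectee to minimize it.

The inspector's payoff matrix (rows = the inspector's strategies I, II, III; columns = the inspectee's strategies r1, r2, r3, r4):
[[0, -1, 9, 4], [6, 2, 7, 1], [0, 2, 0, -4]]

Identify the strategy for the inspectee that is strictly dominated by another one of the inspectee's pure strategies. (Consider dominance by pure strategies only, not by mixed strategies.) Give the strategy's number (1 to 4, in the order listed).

3

The inspectee prefers columns that give the inspector less. Compare r3 with r4: 4 < 9, 1 < 7, -4 < 0.
So r4 strictly dominates r3 for the inspectee; r3 is strictly dominated.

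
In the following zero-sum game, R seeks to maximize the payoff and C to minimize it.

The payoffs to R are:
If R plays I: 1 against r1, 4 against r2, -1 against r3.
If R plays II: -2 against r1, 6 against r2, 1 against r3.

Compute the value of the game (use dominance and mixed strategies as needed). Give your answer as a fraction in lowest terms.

Column r2 is strictly dominated by r3 for C (it gives R more in every row).
The remaining 2×2 game on (I, II) × (r1, r3) has no saddle point. Let R play I with probability p; indifference gives p − 2(1−p) = −p + (1−p), so p = 3/5.
Similarly C's optimal q on r1 is 2/5, and the value is 1·(2/5) + (-1)·(3/5) = -1/5.

-1/5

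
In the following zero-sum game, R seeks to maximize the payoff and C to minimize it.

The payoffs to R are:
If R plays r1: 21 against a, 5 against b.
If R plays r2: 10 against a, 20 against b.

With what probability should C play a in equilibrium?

Row minima are 5 and 10, so R's maximin is 10; column maxima are 21 and 20, so C's minimax is 20. These differ, so the equilibrium is in mixed strategies.
Let C play a with probability q. R is indifferent when 21q + 5(1−q) = 10q + 20(1−q), giving q = 15/26.

15/26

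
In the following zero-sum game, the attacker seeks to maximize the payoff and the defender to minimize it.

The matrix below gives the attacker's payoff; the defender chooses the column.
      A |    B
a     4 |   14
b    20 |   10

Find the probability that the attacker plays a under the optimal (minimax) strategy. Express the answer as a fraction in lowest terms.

1/2

Row minima are 4 and 10, so the attacker's maximin is 10; column maxima are 20 and 14, so the defender's minimax is 14. These differ, so the equilibrium is in mixed strategies.
Let the attacker play a with probability p. The defender is indifferent when 4p + 20(1−p) = 14p + 10(1−p), giving p = 1/2.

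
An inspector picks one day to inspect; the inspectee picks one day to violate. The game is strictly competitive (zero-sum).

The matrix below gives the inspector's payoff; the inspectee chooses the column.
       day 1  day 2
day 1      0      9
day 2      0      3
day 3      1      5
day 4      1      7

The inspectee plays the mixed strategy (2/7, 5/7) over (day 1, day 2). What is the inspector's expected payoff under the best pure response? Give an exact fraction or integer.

45/7

day 1: (0)·(2/7) + (9)·(5/7) = 45/7.
day 2: (0)·(2/7) + (3)·(5/7) = 15/7.
day 3: (1)·(2/7) + (5)·(5/7) = 27/7.
day 4: (1)·(2/7) + (7)·(5/7) = 37/7.
The best pure response is day 1 with expected payoff 45/7.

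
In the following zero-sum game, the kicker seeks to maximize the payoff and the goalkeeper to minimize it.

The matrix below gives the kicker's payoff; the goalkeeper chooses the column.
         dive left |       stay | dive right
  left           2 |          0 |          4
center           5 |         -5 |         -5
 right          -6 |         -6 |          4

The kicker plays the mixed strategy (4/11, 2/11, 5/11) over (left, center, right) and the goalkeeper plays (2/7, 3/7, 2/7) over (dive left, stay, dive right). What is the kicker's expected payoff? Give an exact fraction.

-92/77

Against (2/7, 3/7, 2/7), each row's expected payoff is left: 12/7; center: -15/7; right: -22/7.
Taking the (4/11, 2/11, 5/11)-weighted average: (4/11)·(12/7) + (2/11)·(-15/7) + (5/11)·(-22/7) = -92/77.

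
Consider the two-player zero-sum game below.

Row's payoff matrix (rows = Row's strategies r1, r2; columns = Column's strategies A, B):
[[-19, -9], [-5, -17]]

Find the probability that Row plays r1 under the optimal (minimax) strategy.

Row minima are -19 and -17, so Row's maximin is -17; column maxima are -5 and -9, so Column's minimax is -9. These differ, so the equilibrium is in mixed strategies.
Let Row play r1 with probability p. Column is indifferent when −19p − 5(1−p) = −9p − 17(1−p), giving p = 6/11.

6/11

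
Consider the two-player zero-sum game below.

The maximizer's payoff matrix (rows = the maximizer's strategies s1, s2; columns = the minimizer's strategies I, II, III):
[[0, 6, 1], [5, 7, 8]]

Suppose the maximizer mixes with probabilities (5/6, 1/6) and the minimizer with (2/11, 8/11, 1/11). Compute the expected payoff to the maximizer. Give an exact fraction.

Against (2/11, 8/11, 1/11), each row's expected payoff is s1: 49/11; s2: 74/11.
Taking the (5/6, 1/6)-weighted average: (5/6)·(49/11) + (1/6)·(74/11) = 29/6.

29/6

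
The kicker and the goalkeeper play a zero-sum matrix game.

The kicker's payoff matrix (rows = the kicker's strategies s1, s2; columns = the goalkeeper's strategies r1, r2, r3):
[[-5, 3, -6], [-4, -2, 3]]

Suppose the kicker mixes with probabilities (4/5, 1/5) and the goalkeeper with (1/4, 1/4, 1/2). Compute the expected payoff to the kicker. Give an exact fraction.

-14/5

Against (1/4, 1/4, 1/2), each row's expected payoff is s1: -7/2; s2: 0.
Taking the (4/5, 1/5)-weighted average: (4/5)·(-7/2) + (1/5)·(0) = -14/5.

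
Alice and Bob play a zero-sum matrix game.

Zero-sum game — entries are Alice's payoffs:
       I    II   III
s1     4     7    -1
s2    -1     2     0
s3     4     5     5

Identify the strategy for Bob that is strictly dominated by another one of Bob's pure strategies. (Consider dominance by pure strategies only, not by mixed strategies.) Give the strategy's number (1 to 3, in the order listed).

Bob prefers columns that give Alice less. Compare II with I: 4 < 7, -1 < 2, 4 < 5.
So I strictly dominates II for Bob; II is strictly dominated.

2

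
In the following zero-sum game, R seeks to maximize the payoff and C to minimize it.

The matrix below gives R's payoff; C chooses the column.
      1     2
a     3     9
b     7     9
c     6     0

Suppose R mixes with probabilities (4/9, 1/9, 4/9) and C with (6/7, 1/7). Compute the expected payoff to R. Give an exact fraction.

Against (6/7, 1/7), each row's expected payoff is a: 27/7; b: 51/7; c: 36/7.
Taking the (4/9, 1/9, 4/9)-weighted average: (4/9)·(27/7) + (1/9)·(51/7) + (4/9)·(36/7) = 101/21.

101/21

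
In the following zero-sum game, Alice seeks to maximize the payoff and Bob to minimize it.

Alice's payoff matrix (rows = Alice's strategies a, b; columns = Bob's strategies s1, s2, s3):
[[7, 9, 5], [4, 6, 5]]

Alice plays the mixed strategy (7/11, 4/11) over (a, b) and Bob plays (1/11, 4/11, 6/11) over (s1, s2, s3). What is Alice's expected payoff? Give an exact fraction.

743/121

Against (1/11, 4/11, 6/11), each row's expected payoff is a: 73/11; b: 58/11.
Taking the (7/11, 4/11)-weighted average: (7/11)·(73/11) + (4/11)·(58/11) = 743/121.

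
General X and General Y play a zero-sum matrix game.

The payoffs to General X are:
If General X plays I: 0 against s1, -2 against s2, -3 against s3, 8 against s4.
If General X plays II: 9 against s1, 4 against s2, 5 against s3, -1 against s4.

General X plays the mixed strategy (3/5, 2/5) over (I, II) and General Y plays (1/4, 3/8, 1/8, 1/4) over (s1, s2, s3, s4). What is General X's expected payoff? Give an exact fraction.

Against (1/4, 3/8, 1/8, 1/4), each row's expected payoff is I: 7/8; II: 33/8.
Taking the (3/5, 2/5)-weighted average: (3/5)·(7/8) + (2/5)·(33/8) = 87/40.

87/40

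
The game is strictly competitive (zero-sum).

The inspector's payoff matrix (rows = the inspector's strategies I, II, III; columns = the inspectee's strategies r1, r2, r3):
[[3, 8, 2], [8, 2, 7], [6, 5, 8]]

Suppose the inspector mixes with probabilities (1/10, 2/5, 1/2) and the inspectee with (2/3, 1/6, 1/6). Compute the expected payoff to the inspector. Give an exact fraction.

Against (2/3, 1/6, 1/6), each row's expected payoff is I: 11/3; II: 41/6; III: 37/6.
Taking the (1/10, 2/5, 1/2)-weighted average: (1/10)·(11/3) + (2/5)·(41/6) + (1/2)·(37/6) = 371/60.

371/60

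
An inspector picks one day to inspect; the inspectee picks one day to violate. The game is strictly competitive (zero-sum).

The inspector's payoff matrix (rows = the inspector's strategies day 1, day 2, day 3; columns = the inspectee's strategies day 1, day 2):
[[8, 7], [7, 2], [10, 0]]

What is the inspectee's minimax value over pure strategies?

7

The worst case (largest entry) in each column is day 1: 10, day 2: 7.
The best (smallest) of these is 7.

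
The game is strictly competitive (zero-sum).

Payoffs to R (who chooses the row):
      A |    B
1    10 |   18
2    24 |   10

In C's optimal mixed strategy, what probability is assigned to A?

Row minima are 10 and 10, so R's maximin is 10; column maxima are 24 and 18, so C's minimax is 18. These differ, so the equilibrium is in mixed strategies.
Let C play A with probability q. R is indifferent when 10q + 18(1−q) = 24q + 10(1−q), giving q = 4/11.

4/11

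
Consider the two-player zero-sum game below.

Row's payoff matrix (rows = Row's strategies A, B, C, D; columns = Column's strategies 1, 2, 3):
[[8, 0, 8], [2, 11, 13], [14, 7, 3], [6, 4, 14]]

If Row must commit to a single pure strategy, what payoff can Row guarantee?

4

The worst-case payoff for each row is A: 0, B: 2, C: 3, D: 4.
The best of these is 4.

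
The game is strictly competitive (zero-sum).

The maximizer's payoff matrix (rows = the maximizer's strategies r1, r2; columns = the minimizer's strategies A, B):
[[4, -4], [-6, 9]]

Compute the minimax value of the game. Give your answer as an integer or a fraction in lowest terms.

Row minima are -4 and -6, so the maximizer's maximin is -4; column maxima are 4 and 9, so the minimizer's minimax is 4. These differ, so the equilibrium is in mixed strategies.
Let the maximizer play r1 with probability p. The minimizer is indifferent when 4p − 6(1−p) = −4p + 9(1−p), giving p = 15/23.
Let the minimizer play A with probability q. The maximizer is indifferent when 4q − 4(1−q) = −6q + 9(1−q), giving q = 13/23.
The value is 4·(13/23) + (-4)·(10/23) = 12/23.

12/23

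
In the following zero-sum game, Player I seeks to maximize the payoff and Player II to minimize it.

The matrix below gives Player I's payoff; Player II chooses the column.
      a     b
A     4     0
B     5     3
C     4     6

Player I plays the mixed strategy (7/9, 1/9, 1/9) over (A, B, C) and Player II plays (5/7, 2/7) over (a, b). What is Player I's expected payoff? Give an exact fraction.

Against (5/7, 2/7), each row's expected payoff is A: 20/7; B: 31/7; C: 32/7.
Taking the (7/9, 1/9, 1/9)-weighted average: (7/9)·(20/7) + (1/9)·(31/7) + (1/9)·(32/7) = 29/9.

29/9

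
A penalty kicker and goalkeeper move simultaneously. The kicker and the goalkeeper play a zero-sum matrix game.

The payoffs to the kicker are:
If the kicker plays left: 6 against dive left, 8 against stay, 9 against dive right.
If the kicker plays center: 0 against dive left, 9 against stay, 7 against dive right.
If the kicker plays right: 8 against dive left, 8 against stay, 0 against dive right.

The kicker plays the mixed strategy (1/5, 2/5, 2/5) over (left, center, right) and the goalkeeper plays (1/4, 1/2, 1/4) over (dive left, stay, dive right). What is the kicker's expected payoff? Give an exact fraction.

129/20

Against (1/4, 1/2, 1/4), each row's expected payoff is left: 31/4; center: 25/4; right: 6.
Taking the (1/5, 2/5, 2/5)-weighted average: (1/5)·(31/4) + (2/5)·(25/4) + (2/5)·(6) = 129/20.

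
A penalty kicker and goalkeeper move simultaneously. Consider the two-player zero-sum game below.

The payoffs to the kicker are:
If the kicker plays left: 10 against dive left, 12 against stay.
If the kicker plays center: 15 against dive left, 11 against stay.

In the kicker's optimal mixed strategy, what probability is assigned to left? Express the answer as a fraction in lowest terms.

2/3

Row minima are 10 and 11, so the kicker's maximin is 11; column maxima are 15 and 12, so the goalkeeper's minimax is 12. These differ, so the equilibrium is in mixed strategies.
Let the kicker play left with probability p. The goalkeeper is indifferent when 10p + 15(1−p) = 12p + 11(1−p), giving p = 2/3.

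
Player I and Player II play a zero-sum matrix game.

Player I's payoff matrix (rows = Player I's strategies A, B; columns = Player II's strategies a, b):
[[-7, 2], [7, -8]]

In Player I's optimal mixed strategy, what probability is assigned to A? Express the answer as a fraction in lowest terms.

5/8

Row minima are -7 and -8, so Player I's maximin is -7; column maxima are 7 and 2, so Player II's minimax is 2. These differ, so the equilibrium is in mixed strategies.
Let Player I play A with probability p. Player II is indifferent when −7p + 7(1−p) = 2p − 8(1−p), giving p = 5/8.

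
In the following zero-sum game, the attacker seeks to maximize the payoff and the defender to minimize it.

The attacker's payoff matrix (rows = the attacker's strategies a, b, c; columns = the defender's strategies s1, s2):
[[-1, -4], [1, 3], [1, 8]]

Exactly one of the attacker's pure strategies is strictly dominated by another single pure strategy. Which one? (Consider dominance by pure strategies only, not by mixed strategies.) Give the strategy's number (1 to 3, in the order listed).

1

Compare a with b: 1 > -1, 3 > -4.
So b strictly dominates a for the attacker; a is strictly dominated.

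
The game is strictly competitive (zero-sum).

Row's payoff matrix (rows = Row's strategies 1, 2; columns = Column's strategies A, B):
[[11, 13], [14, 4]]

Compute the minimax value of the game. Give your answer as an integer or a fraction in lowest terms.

23/2

Row minima are 11 and 4, so Row's maximin is 11; column maxima are 14 and 13, so Column's minimax is 13. These differ, so the equilibrium is in mixed strategies.
Let Row play 1 with probability p. Column is indifferent when 11p + 14(1−p) = 13p + 4(1−p), giving p = 5/6.
Let Column play A with probability q. Row is indifferent when 11q + 13(1−q) = 14q + 4(1−q), giving q = 3/4.
The value is 11·(3/4) + (13)·(1/4) = 23/2.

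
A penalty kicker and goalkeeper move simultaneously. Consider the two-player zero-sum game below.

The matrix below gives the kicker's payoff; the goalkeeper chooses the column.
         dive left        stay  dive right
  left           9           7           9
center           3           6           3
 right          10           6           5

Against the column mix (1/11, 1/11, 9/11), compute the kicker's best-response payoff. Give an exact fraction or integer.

left: (9)·(1/11) + (7)·(1/11) + (9)·(9/11) = 97/11.
center: (3)·(1/11) + (6)·(1/11) + (3)·(9/11) = 36/11.
right: (10)·(1/11) + (6)·(1/11) + (5)·(9/11) = 61/11.
The best pure response is left with expected payoff 97/11.

97/11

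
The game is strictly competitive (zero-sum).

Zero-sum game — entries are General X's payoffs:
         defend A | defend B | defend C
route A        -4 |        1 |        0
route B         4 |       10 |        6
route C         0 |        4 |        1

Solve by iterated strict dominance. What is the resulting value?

4

Row route C is strictly dominated by row route B (4>0, 10>4, 6>1); eliminate route C.
Column defend C is strictly dominated by defend A for General Y (-4<0, 4<6); eliminate defend C.
Column defend B is strictly dominated by defend A for General Y (-4<1, 4<10); eliminate defend B.
Row route A is strictly dominated by row route B (4>-4); eliminate route A.
Only (route B, defend A) remains, with payoff 4.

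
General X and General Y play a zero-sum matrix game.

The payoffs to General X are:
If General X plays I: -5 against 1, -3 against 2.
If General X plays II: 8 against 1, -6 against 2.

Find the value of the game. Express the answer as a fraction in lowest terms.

Row minima are -5 and -6, so General X's maximin is -5; column maxima are 8 and -3, so General Y's minimax is -3. These differ, so the equilibrium is in mixed strategies.
Let General X play I with probability p. General Y is indifferent when −5p + 8(1−p) = −3p − 6(1−p), giving p = 7/8.
Let General Y play 1 with probability q. General X is indifferent when −5q − 3(1−q) = 8q − 6(1−q), giving q = 3/16.
The value is -5·(3/16) + (-3)·(13/16) = -27/8.

-27/8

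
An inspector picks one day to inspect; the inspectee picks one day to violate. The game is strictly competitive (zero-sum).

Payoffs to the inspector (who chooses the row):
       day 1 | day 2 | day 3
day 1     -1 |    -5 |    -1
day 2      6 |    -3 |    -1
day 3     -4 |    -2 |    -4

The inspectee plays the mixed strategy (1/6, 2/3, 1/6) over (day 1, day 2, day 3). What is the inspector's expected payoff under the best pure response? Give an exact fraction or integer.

-7/6

day 1: (-1)·(1/6) + (-5)·(2/3) + (-1)·(1/6) = -11/3.
day 2: (6)·(1/6) + (-3)·(2/3) + (-1)·(1/6) = -7/6.
day 3: (-4)·(1/6) + (-2)·(2/3) + (-4)·(1/6) = -8/3.
The best pure response is day 2 with expected payoff -7/6.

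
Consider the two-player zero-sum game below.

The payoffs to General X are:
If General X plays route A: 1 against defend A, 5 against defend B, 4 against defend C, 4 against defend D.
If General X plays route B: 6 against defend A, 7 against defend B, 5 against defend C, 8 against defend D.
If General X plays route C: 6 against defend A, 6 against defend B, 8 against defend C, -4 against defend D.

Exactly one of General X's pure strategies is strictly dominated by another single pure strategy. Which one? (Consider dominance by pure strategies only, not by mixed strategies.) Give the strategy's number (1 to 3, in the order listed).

1

Compare route A with route B: 6 > 1, 7 > 5, 5 > 4, 8 > 4.
So route B strictly dominates route A for General X; route A is strictly dominated.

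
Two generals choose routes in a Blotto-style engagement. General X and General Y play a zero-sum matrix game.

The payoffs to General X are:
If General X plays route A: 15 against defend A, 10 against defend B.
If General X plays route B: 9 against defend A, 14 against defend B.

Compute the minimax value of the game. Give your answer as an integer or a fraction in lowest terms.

Row minima are 10 and 9, so General X's maximin is 10; column maxima are 15 and 14, so General Y's minimax is 14. These differ, so the equilibrium is in mixed strategies.
Let General X play route A with probability p. General Y is indifferent when 15p + 9(1−p) = 10p + 14(1−p), giving p = 1/2.
Let General Y play defend A with probability q. General X is indifferent when 15q + 10(1−q) = 9q + 14(1−q), giving q = 2/5.
The value is 15·(2/5) + (10)·(3/5) = 12.

12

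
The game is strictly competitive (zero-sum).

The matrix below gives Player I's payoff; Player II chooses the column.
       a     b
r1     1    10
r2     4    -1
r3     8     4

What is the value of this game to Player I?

76/13

Row r2 is strictly dominated by row r3, so Player I never plays it.
The remaining 2×2 game on (r1, r3) × (a, b) has no saddle point. Let Player I play r1 with probability p; indifference gives p + 8(1−p) = 10p + 4(1−p), so p = 4/13.
Similarly Player II's optimal q on a is 6/13, and the value is 1·(6/13) + (10)·(7/13) = 76/13.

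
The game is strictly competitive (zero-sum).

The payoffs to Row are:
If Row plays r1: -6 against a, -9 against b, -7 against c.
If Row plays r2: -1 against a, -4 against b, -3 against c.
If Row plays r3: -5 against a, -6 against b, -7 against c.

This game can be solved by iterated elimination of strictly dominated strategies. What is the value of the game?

Column a is strictly dominated by b for Column (-9<-6, -4<-1, -6<-5); eliminate a.
Row r3 is strictly dominated by row r2 (-4>-6, -3>-7); eliminate r3.
Column c is strictly dominated by b for Column (-9<-7, -4<-3); eliminate c.
Row r1 is strictly dominated by row r2 (-4>-9); eliminate r1.
Only (r2, b) remains, with payoff -4.

-4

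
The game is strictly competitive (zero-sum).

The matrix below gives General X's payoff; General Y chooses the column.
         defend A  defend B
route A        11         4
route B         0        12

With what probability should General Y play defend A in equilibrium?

Row minima are 4 and 0, so General X's maximin is 4; column maxima are 11 and 12, so General Y's minimax is 11. These differ, so the equilibrium is in mixed strategies.
Let General Y play defend A with probability q. General X is indifferent when 11q + 4(1−q) = 12(1−q), giving q = 8/19.

8/19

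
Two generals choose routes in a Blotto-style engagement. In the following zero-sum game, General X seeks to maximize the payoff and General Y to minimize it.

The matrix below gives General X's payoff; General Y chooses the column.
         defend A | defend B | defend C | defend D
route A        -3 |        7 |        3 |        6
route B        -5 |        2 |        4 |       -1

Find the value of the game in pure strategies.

Row minima: -3, -5 → General X's maximin is -3.
Column maxima: -3, 7, 4, 6 → General Y's minimax is -3.
They coincide at (route A, defend A), so the value is -3.

-3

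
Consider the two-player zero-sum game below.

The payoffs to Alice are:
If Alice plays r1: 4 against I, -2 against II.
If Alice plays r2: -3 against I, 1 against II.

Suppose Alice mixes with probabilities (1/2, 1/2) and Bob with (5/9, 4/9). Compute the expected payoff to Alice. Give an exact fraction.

1/18

Against (5/9, 4/9), each row's expected payoff is r1: 4/3; r2: -11/9.
Taking the (1/2, 1/2)-weighted average: (1/2)·(4/3) + (1/2)·(-11/9) = 1/18.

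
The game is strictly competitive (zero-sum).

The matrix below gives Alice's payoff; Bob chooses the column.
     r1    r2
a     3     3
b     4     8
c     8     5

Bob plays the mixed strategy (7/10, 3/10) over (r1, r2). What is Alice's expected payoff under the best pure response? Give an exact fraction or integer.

a: (3)·(7/10) + (3)·(3/10) = 3.
b: (4)·(7/10) + (8)·(3/10) = 26/5.
c: (8)·(7/10) + (5)·(3/10) = 71/10.
The best pure response is c with expected payoff 71/10.

71/10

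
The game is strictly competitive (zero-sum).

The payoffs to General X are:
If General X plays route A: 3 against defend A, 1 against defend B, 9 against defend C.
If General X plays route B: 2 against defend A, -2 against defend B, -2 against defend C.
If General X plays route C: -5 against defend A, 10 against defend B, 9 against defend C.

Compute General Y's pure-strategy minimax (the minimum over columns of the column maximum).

The worst case (largest entry) in each column is defend A: 3, defend B: 10, defend C: 9.
The best (smallest) of these is 3.

3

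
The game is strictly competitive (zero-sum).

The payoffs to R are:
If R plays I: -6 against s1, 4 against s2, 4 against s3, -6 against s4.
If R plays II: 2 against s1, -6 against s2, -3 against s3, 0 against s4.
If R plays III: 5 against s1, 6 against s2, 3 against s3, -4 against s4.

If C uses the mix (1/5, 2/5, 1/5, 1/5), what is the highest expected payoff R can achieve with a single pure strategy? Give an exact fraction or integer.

I: (-6)·(1/5) + (4)·(2/5) + (4)·(1/5) + (-6)·(1/5) = 0.
II: (2)·(1/5) + (-6)·(2/5) + (-3)·(1/5) + (0)·(1/5) = -13/5.
III: (5)·(1/5) + (6)·(2/5) + (3)·(1/5) + (-4)·(1/5) = 16/5.
The best pure response is III with expected payoff 16/5.

16/5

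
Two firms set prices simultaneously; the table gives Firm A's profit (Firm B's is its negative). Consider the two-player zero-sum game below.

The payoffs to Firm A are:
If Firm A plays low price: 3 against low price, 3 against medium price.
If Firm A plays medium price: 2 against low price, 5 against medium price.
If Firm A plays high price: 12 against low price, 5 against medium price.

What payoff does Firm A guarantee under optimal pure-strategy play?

5

Row minima: 3, 2, 5 → Firm A's maximin is 5.
Column maxima: 12, 5 → Firm B's minimax is 5.
They coincide at (high price, medium price), so the value is 5.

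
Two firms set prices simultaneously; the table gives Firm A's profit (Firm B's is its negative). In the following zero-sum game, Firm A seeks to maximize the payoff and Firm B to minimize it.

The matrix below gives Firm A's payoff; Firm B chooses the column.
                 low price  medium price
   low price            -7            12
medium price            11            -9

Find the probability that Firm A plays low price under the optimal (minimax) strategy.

20/39

Row minima are -7 and -9, so Firm A's maximin is -7; column maxima are 11 and 12, so Firm B's minimax is 11. These differ, so the equilibrium is in mixed strategies.
Let Firm A play low price with probability p. Firm B is indifferent when −7p + 11(1−p) = 12p − 9(1−p), giving p = 20/39.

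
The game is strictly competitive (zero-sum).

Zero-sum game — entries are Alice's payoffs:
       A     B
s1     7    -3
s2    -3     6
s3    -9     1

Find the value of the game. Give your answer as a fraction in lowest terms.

33/19

Row s3 is strictly dominated by row s2, so Alice never plays it.
The remaining 2×2 game on (s1, s2) × (A, B) has no saddle point. Let Alice play s1 with probability p; indifference gives 7p − 3(1−p) = −3p + 6(1−p), so p = 9/19.
Similarly Bob's optimal q on A is 9/19, and the value is 7·(9/19) + (-3)·(10/19) = 33/19.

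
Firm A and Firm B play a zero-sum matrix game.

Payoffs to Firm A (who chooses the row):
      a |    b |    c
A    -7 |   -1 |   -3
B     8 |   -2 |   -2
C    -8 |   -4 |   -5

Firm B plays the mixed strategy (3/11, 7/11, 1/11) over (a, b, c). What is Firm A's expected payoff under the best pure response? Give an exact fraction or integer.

A: (-7)·(3/11) + (-1)·(7/11) + (-3)·(1/11) = -31/11.
B: (8)·(3/11) + (-2)·(7/11) + (-2)·(1/11) = 8/11.
C: (-8)·(3/11) + (-4)·(7/11) + (-5)·(1/11) = -57/11.
The best pure response is B with expected payoff 8/11.

8/11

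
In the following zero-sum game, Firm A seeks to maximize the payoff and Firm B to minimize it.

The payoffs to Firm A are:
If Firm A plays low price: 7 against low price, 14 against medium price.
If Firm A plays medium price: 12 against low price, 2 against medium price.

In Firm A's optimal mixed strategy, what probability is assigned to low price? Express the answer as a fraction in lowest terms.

10/17

Row minima are 7 and 2, so Firm A's maximin is 7; column maxima are 12 and 14, so Firm B's minimax is 12. These differ, so the equilibrium is in mixed strategies.
Let Firm A play low price with probability p. Firm B is indifferent when 7p + 12(1−p) = 14p + 2(1−p), giving p = 10/17.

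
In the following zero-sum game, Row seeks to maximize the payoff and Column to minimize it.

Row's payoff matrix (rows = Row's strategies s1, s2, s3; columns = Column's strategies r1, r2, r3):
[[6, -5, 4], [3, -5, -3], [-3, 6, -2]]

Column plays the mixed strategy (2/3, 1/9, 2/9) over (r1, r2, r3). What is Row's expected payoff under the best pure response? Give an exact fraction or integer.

13/3

s1: (6)·(2/3) + (-5)·(1/9) + (4)·(2/9) = 13/3.
s2: (3)·(2/3) + (-5)·(1/9) + (-3)·(2/9) = 7/9.
s3: (-3)·(2/3) + (6)·(1/9) + (-2)·(2/9) = -16/9.
The best pure response is s1 with expected payoff 13/3.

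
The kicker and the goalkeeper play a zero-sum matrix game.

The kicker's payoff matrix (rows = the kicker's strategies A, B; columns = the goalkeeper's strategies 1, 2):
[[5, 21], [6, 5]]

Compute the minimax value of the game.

Row minima are 5 and 5, so the kicker's maximin is 5; column maxima are 6 and 21, so the goalkeeper's minimax is 6. These differ, so the equilibrium is in mixed strategies.
Let the kicker play A with probability p. The goalkeeper is indifferent when 5p + 6(1−p) = 21p + 5(1−p), giving p = 1/17.
Let the goalkeeper play 1 with probability q. The kicker is indifferent when 5q + 21(1−q) = 6q + 5(1−q), giving q = 16/17.
The value is 5·(16/17) + (21)·(1/17) = 101/17.

101/17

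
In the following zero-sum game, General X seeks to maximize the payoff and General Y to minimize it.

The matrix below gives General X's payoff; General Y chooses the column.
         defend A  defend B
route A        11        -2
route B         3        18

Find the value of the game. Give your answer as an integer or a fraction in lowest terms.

Row minima are -2 and 3, so General X's maximin is 3; column maxima are 11 and 18, so General Y's minimax is 11. These differ, so the equilibrium is in mixed strategies.
Let General X play route A with probability p. General Y is indifferent when 11p + 3(1−p) = −2p + 18(1−p), giving p = 15/28.
Let General Y play defend A with probability q. General X is indifferent when 11q − 2(1−q) = 3q + 18(1−q), giving q = 5/7.
The value is 11·(5/7) + (-2)·(2/7) = 51/7.

51/7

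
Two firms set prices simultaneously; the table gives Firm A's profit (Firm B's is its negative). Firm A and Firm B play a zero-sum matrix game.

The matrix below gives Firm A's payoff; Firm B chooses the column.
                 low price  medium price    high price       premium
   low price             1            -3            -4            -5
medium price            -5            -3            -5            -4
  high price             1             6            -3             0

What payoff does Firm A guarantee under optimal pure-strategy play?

-3

Row minima: -5, -5, -3 → Firm A's maximin is -3.
Column maxima: 1, 6, -3, 0 → Firm B's minimax is -3.
They coincide at (high price, high price), so the value is -3.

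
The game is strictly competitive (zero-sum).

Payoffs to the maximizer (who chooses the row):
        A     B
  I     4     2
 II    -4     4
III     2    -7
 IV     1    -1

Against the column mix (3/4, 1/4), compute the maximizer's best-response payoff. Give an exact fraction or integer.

I: (4)·(3/4) + (2)·(1/4) = 7/2.
II: (-4)·(3/4) + (4)·(1/4) = -2.
III: (2)·(3/4) + (-7)·(1/4) = -1/4.
IV: (1)·(3/4) + (-1)·(1/4) = 1/2.
The best pure response is I with expected payoff 7/2.

7/2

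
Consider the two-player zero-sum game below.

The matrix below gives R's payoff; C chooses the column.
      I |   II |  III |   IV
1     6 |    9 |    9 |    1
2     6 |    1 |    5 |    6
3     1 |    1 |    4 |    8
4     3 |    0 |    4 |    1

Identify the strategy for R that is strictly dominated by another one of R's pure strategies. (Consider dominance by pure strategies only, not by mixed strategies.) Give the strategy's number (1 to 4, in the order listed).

4

Compare 4 with 2: 6 > 3, 1 > 0, 5 > 4, 6 > 1.
So 2 strictly dominates 4 for R; 4 is strictly dominated.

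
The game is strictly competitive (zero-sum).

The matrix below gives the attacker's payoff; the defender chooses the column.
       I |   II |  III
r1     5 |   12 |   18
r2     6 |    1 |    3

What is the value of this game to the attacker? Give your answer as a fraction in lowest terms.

Column III is strictly dominated by II for the defender (it gives the attacker more in every row).
The remaining 2×2 game on (r1, r2) × (I, II) has no saddle point. Let the attacker play r1 with probability p; indifference gives 5p + 6(1−p) = 12p + (1−p), so p = 5/12.
Similarly the defender's optimal q on I is 11/12, and the value is 5·(11/12) + (12)·(1/12) = 67/12.

67/12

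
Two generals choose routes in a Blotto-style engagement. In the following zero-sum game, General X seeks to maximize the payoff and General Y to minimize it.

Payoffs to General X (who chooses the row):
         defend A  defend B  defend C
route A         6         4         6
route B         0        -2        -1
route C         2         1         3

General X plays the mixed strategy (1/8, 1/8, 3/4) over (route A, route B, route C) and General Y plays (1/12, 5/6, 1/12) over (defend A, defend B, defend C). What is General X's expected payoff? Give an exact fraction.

121/96

Against (1/12, 5/6, 1/12), each row's expected payoff is route A: 13/3; route B: -7/4; route C: 5/4.
Taking the (1/8, 1/8, 3/4)-weighted average: (1/8)·(13/3) + (1/8)·(-7/4) + (3/4)·(5/4) = 121/96.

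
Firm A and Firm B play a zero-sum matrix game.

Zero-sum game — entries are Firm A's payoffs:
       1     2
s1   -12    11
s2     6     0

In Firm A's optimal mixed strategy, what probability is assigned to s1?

6/29

Row minima are -12 and 0, so Firm A's maximin is 0; column maxima are 6 and 11, so Firm B's minimax is 6. These differ, so the equilibrium is in mixed strategies.
Let Firm A play s1 with probability p. Firm B is indifferent when −12p + 6(1−p) = 11p, giving p = 6/29.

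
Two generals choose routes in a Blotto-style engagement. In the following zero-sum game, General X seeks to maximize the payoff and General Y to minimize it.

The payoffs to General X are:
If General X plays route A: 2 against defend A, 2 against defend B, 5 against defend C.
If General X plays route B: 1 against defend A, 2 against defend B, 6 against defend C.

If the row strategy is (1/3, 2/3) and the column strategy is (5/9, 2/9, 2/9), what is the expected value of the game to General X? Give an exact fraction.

22/9

Against (5/9, 2/9, 2/9), each row's expected payoff is route A: 8/3; route B: 7/3.
Taking the (1/3, 2/3)-weighted average: (1/3)·(8/3) + (2/3)·(7/3) = 22/9.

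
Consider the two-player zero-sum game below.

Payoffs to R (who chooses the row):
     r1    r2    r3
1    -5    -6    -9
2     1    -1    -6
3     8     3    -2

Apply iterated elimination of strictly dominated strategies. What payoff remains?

-2

Column r1 is strictly dominated by r2 for C (-6<-5, -1<1, 3<8); eliminate r1.
Row 2 is strictly dominated by row 3 (3>-1, -2>-6); eliminate 2.
Column r2 is strictly dominated by r3 for C (-9<-6, -2<3); eliminate r2.
Row 1 is strictly dominated by row 3 (-2>-9); eliminate 1.
Only (3, r3) remains, with payoff -2.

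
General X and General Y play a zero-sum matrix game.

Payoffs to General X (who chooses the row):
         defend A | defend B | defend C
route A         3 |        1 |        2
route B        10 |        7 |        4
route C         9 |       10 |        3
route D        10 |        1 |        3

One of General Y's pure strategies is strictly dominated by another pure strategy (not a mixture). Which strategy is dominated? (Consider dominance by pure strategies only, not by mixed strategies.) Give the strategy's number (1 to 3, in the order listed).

1

General Y prefers columns that give General X less. Compare defend A with defend C: 2 < 3, 4 < 10, 3 < 9, 3 < 10.
So defend C strictly dominates defend A for General Y; defend A is strictly dominated.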